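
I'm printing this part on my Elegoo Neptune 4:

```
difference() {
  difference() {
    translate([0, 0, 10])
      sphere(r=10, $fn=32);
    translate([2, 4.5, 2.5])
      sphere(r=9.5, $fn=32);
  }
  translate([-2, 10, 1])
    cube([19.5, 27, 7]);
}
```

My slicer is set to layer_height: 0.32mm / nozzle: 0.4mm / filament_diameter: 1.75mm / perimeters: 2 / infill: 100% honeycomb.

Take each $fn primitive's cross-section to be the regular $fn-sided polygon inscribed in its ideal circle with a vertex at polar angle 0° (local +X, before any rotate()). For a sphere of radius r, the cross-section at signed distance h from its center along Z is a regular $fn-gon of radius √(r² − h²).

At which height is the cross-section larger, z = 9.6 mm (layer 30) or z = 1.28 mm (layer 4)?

Layer 30 (z = 9.6): the sphere: section is a regular 32-gon, circumradius = √(r²−h²) = √(10²−0.4²) = 9.992 (area = (32/2)·9.992²·sin(360°/32) = 311.65 mm²); the r=9.5 sphere at (2, 4.5) contributes a regular 32-gon of circumradius √(9.5²−7.1²) = 6.312 (area = (32/2)·6.312²·sin(360°/32) = 124.36 mm²); Taking the first minus the rest: starting from the r=10 sphere (311.65 mm²), the r=9.5 sphere at (2, 4.5) partially overlaps it — only the 114.87 mm² overlap (of its 124.36 mm²) is removed, clipping the outline — area = 196.77 mm²; the cube at (-2, 10) does not reach this height (z outside [1, 8]); After the difference (first − rest): none of the subtracted shapes is present at this height, so that combined region is unchanged — area = 196.77 mm². So its area = 196.77 mm². Layer 4 (z = 1.28): the sphere: section is a regular 32-gon, circumradius = √(r²−h²) = √(10²−8.72²) = 4.895 (area = (32/2)·4.895²·sin(360°/32) = 74.79 mm²); the sphere at (2, 4.5): section is a regular 32-gon, circumradius = √(r²−h²) = √(9.5²−1.22²) = 9.421 (area = (32/2)·9.421²·sin(360°/32) = 277.06 mm²); After the difference (first − rest): starting from the r=10 sphere (74.79 mm²), the r=9.5 sphere at (2, 4.5) partially overlaps it — only the 73.27 mm² overlap (of its 277.06 mm²) is removed, clipping the outline — area = 1.52 mm²; the cube at (-2, 10) (footprint 19.5×27) is included at this height (area 526.50 mm²); Subtracting the remaining from the first: starting from that combined region (1.52 mm²), the 19.5×27 cube at (-2, 10) misses the remaining region (no effect) — area = 1.52 mm². So its area = 1.52 mm². Layer 30 is larger (196.77 vs 1.52 mm²).

layer 30 (z = 9.6 mm)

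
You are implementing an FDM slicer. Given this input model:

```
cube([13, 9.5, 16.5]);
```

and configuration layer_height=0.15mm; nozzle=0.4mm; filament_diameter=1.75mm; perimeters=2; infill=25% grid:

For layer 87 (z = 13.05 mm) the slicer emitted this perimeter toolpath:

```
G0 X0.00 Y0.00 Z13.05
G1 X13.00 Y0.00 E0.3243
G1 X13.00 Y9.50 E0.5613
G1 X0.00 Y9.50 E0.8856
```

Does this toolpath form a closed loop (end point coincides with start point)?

Start point (G0): (0.00, 0.00). End point (last G1): the path does not return to the start — open.

no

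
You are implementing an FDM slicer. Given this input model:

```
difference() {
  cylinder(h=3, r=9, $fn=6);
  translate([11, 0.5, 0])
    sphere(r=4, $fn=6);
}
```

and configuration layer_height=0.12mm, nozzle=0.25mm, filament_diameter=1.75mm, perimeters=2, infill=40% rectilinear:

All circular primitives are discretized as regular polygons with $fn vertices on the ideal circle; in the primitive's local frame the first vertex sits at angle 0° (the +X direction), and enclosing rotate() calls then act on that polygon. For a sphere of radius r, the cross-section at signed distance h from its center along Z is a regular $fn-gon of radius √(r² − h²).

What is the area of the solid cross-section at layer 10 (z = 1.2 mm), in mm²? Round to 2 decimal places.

At z = 1.2 mm: the cylinder: section is a regular 6-gon, circumradius r=9 (area = (6/2)·9.000²·sin(360°/6) = 210.44 mm²); the sphere at (11, 0.5): section is a regular 6-gon, circumradius = √(r²−h²) = √(4²−1.2²) = 3.816 (area = (6/2)·3.816²·sin(360°/6) = 37.83 mm²); Subtracting the remaining from the first: starting from the r=9 cylinder (210.44 mm²), the r=4 sphere at (11, 0.5) partially overlaps it — only the 2.78 mm² overlap (of its 37.83 mm²) is removed, clipping the outline — area = 207.66 mm². Overall, the cross-section is a single solid region. Net area = 207.66 mm².

207.66 mm²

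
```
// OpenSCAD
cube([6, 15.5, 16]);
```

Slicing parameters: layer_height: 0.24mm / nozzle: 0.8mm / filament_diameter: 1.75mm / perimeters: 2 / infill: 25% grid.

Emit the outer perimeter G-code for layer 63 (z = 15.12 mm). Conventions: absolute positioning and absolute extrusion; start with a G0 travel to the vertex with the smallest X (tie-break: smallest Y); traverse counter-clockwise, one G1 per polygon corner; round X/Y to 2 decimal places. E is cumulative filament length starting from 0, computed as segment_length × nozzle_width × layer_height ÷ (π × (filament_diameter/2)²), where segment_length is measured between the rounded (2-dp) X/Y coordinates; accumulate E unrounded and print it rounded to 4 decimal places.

G0 X0.00 Y0.00 Z15.12
G1 X6.00 Y0.00 E0.4789
G1 X6.00 Y15.50 E1.7162
G1 X0.00 Y15.50 E2.1952
G1 X0.00 Y0.00 E3.4324

At z = 15.12 mm: the 6×15.5 cube contributes its full rectangle. The outline is a single polygon with 4 vertices. Extrusion per mm of travel: 0.8 × 0.24 / (π × 0.875²) = 0.079824. Accumulating E over each segment gives final E = 3.4324.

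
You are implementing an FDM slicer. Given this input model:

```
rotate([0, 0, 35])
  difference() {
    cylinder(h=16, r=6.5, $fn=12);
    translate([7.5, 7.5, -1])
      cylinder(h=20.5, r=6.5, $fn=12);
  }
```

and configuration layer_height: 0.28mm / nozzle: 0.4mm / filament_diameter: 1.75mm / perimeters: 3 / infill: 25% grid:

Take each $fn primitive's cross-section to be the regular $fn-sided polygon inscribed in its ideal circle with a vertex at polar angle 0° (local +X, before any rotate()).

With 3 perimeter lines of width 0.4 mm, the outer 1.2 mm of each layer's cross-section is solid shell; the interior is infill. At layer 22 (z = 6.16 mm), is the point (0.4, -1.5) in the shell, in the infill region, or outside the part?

At z = 6.16 mm: the r=6.5 cylinder gives a regular 12-gon of circumradius 6.5 (constant along its height); the r=6.5 cylinder at (7.5, 7.5) contributes a regular 12-gon of circumradius 6.5; Taking the first minus the rest: starting from the r=6.5 cylinder, the r=6.5 cylinder at (7.5, 7.5) partially overlaps it — only the 9.86 mm² overlap (of its 126.75 mm²) is removed, clipping the outline — 1 connected region; (rotated 35° about Z; rotation is an isometry so areas/perimeters/island counts are preserved). Overall, the cross-section is a single solid region. Undo the 35° rotation: the query point maps to (-0.533, -1.458) in the un-rotated model frame. The nearest boundary edge runs (-0.00, -6.50)→(-3.25, -5.63); distance from the point to it = 4.73 mm. The point is inside the cross-section and 4.73 mm from the nearest boundary — more than the 1.2 mm shell width (3 × 0.4), so it's in the infill interior.

infill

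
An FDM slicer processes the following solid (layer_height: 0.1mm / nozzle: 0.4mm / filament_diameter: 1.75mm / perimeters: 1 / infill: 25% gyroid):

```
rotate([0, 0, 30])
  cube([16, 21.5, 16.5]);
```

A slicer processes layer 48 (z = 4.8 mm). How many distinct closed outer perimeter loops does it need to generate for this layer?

At z = 4.8 mm: the 16×21.5 cube contributes its full rectangle; (whole slice rotated 30° about Z — lengths, areas and connectivity unchanged). The result has 1 disconnected region.

1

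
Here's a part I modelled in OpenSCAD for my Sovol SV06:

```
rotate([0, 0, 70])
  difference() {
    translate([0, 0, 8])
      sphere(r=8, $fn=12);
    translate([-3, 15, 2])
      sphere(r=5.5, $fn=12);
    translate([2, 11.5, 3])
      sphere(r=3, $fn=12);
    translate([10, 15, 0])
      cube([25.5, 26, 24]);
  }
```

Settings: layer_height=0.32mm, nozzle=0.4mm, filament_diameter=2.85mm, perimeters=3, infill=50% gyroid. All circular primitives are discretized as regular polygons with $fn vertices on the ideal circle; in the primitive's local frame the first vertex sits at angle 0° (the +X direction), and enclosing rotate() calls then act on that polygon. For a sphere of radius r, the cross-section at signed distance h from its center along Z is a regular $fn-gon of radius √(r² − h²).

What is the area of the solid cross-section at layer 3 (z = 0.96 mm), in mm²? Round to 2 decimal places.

43.32 mm²

At z = 0.96 mm: the r=8 sphere slices to a regular 12-gon of circumradius 3.800 (√(r²−h²) with h=7.04 from center) (area = (12/2)·3.800²·sin(360°/12) = 43.32 mm²); the r=5.5 sphere at (-3, 15) slices to a regular 12-gon of circumradius 5.401 (√(r²−h²) with h=1.04 from center) (area = (12/2)·5.401²·sin(360°/12) = 87.51 mm²); the r=3 sphere at (2, 11.5) contributes a regular 12-gon of circumradius √(3²−2.04²) = 2.200 (area = (12/2)·2.200²·sin(360°/12) = 14.52 mm²); the cube at (10, 15) is present — its section is the full 25.5×26 rectangle (area 663.00 mm²); After the difference (first − rest): starting from the r=8 sphere (43.32 mm²), the r=5.5 sphere at (-3, 15) misses the remaining region (no effect); the r=3 sphere at (2, 11.5) misses the remaining region (no effect); the 25.5×26 cube at (10, 15) misses the remaining region (no effect) — area = 43.32 mm²; (whole slice rotated 70° about Z — lengths, areas and connectivity unchanged). Overall, the cross-section is a single solid region. Net area = 43.32 mm².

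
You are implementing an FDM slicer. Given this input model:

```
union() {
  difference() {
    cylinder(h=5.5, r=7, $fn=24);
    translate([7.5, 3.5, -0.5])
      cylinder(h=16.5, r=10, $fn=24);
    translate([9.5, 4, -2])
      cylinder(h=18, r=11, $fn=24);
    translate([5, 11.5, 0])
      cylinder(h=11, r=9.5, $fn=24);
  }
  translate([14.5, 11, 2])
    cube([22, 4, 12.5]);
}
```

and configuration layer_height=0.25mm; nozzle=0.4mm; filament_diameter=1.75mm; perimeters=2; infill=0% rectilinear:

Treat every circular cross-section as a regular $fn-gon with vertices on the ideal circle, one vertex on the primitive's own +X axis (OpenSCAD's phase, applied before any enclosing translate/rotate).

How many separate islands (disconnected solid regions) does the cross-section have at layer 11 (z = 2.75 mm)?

At z = 2.75 mm: the r=7 cylinder contributes a regular 24-gon of circumradius 7; the r=10 cylinder at (7.5, 3.5) gives a regular 24-gon of circumradius 10 (constant along its height); the cylinder at (9.5, 4): section is a regular 24-gon, circumradius r=11; the r=9.5 cylinder at (5, 11.5) gives a regular 24-gon of circumradius 9.5 (constant along its height); After the difference (first − rest): starting from the r=7 cylinder, the r=10 cylinder at (7.5, 3.5) partially overlaps it — only the 87.04 mm² overlap (of its 310.58 mm²) is removed, clipping the outline; the r=11 cylinder at (9.5, 4) misses the remaining region (no effect); the r=9.5 cylinder at (5, 11.5) partially overlaps it — only the 0.50 mm² overlap (of its 280.30 mm²) is removed, clipping the outline — 1 connected region; the cube at (14.5, 11) is present — its section is the full 22×4 rectangle; Merging all regions: the 2 present regions are separate (no shared area or edge), so areas and boundary lengths simply add and each stays a separate island — 2 connected regions. Overall, the cross-section has 2 separate islands. Island count = 2.

2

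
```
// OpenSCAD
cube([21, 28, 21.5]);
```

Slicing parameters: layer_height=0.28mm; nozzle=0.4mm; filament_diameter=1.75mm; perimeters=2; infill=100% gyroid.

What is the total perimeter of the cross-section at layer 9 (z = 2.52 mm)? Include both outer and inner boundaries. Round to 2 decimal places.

98.00 mm

At z = 2.52 mm: the 21×28 cube contributes its full rectangle (perimeter 98.00 mm). Overall, the cross-section is a single solid region. Total boundary length (outer) = 98.00 mm.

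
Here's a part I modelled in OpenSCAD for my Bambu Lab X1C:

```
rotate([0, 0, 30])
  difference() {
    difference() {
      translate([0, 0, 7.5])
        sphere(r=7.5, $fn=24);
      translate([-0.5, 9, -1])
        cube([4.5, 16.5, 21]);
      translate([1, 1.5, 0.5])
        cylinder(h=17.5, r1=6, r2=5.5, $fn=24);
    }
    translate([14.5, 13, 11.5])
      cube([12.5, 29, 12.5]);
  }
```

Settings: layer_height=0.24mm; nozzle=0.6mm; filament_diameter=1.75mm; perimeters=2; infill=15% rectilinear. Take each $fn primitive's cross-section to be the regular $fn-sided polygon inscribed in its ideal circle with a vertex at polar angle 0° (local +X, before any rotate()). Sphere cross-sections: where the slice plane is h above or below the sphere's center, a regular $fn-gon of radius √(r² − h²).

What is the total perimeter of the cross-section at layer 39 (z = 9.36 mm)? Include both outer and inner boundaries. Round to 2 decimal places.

At z = 9.36 mm: the sphere: section is a regular 24-gon, circumradius = √(r²−h²) = √(7.5²−1.86²) = 7.266 (perimeter = 2·24·7.266·sin(180°/24) = 45.52 mm); the cube at (-0.5, 9) is present — its section is the full 4.5×16.5 rectangle (perimeter 42.00 mm); the cone at (1, 1.5): at t=0.506 of its height the radius interpolates to r₁+(r₂−r₁)t = 5.747, giving a regular 24-gon of that circumradius (perimeter = 2·24·5.747·sin(180°/24) = 36.01 mm); Taking the first minus the rest: starting from the r=7.5 sphere, the 4.5×16.5 cube at (-0.5, 9) misses the remaining region (no effect); the cone at (1, 1.5) partially overlaps it — only the 101.14 mm² overlap (of its 102.57 mm²) is removed, clipping the outline — boundary = 67.34 mm; the cube at (14.5, 13) does not reach this height (z outside [11.5, 24]); Taking the first minus the rest: none of the subtracted shapes is present at this height, so that combined region is unchanged — boundary = 67.34 mm; (rotated 30° about Z; rotation is an isometry so areas/perimeters/island counts are preserved). Overall, the cross-section is a single solid region. Total boundary length (outer) = 67.34 mm.

67.34 mm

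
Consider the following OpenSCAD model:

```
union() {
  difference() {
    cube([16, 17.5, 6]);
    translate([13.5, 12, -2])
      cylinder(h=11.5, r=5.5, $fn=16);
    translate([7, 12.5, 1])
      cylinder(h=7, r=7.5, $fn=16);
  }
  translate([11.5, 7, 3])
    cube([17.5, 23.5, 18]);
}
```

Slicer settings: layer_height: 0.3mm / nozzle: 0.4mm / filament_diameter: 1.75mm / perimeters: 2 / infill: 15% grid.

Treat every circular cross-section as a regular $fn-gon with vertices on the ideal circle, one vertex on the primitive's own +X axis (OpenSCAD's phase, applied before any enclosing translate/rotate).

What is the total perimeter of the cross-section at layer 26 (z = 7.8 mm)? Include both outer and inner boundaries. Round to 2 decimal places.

82.00 mm

At z = 7.8 mm: the cube is not intersected at this z (z outside [0, 6]); the r=5.5 cylinder at (13.5, 12) contributes a regular 16-gon of circumradius 5.5 (perimeter = 2·16·5.500·sin(180°/16) = 34.34 mm); the cylinder at (7, 12.5): section is a regular 16-gon, circumradius r=7.5 (perimeter = 2·16·7.500·sin(180°/16) = 46.82 mm); Subtracting the remaining from the first: the first operand is absent here, so nothing remains; the cube at (11.5, 7) is present — its section is the full 17.5×23.5 rectangle (perimeter 82.00 mm); Merging all regions: only the 17.5×23.5 cube at (11.5, 7) is present, so the union is just that shape — boundary = 82.00 mm. Overall, the cross-section is a single solid region. Total boundary length (outer) = 82.00 mm.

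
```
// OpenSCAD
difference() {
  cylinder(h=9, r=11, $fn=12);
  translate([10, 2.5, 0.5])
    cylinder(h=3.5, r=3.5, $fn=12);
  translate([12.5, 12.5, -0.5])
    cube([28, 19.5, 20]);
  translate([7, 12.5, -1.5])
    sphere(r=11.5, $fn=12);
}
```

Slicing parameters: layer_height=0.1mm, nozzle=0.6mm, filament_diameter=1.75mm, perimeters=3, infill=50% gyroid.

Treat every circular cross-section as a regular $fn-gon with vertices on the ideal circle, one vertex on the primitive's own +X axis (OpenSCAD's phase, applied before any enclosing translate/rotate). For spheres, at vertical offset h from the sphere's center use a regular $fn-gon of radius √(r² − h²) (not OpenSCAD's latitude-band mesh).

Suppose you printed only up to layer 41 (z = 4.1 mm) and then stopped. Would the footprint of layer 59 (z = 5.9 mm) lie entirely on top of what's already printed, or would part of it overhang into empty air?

Compare the two slices. At z = 4.1: the r=11 cylinder contributes a regular 12-gon of circumradius 11 (area = (12/2)·11.000²·sin(360°/12) = 363.00 mm²); the cylinder at (10, 2.5) is not intersected at this z (z outside [0.5, 4]); the cube at (12.5, 12.5) (footprint 28×19.5) is included at this height (area 546.00 mm²); the r=11.5 sphere at (7, 12.5) contributes a regular 12-gon of circumradius √(11.5²−5.6²) = 10.044 (area = (12/2)·10.044²·sin(360°/12) = 302.67 mm²); Taking the first minus the rest: starting from the r=11 cylinder (363.00 mm²), the 28×19.5 cube at (12.5, 12.5) misses the remaining region (no effect); the r=11.5 sphere at (7, 12.5) partially overlaps it — only the 63.37 mm² overlap (of its 302.67 mm²) is removed, clipping the outline — area = 299.63 mm². At z = 5.9: the r=11 cylinder contributes a regular 12-gon of circumradius 11 (area = (12/2)·11.000²·sin(360°/12) = 363.00 mm²); the cylinder at (10, 2.5) is absent (z outside [0.5, 4]); the cube at (12.5, 12.5) (footprint 28×19.5) is included at this height (area 546.00 mm²); the sphere at (7, 12.5): section is a regular 12-gon, circumradius = √(r²−h²) = √(11.5²−7.4²) = 8.803 (area = (12/2)·8.803²·sin(360°/12) = 232.47 mm²); After the difference (first − rest): starting from the r=11 cylinder (363.00 mm²), the 28×19.5 cube at (12.5, 12.5) misses the remaining region (no effect); the r=11.5 sphere at (7, 12.5) partially overlaps it — only the 44.63 mm² overlap (of its 232.47 mm²) is removed, clipping the outline — area = 318.37 mm². Checking containment: at z = 5.9 the cross-section extends beyond the z = 4.1 cross-section by about 18.74 mm².

part overhangs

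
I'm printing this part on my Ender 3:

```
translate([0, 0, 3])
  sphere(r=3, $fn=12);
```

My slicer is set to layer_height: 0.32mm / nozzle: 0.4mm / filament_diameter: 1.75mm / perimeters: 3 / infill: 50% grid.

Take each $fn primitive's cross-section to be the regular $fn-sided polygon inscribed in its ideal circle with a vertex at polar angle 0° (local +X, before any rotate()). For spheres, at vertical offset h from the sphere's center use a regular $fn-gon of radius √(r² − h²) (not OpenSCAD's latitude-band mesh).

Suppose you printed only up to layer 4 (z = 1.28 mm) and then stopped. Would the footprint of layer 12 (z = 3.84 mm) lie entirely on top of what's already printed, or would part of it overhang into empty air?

part overhangs

Compare the two slices. At z = 1.28: the r=3 sphere slices to a regular 12-gon of circumradius 2.458 (√(r²−h²) with h=1.72 from center) (area = (12/2)·2.458²·sin(360°/12) = 18.12 mm²). At z = 3.84: the sphere: section is a regular 12-gon, circumradius = √(r²−h²) = √(3²−0.84²) = 2.880 (area = (12/2)·2.880²·sin(360°/12) = 24.88 mm²). Checking containment: at z = 3.84 the cross-section extends beyond the z = 1.28 cross-section by about 6.76 mm².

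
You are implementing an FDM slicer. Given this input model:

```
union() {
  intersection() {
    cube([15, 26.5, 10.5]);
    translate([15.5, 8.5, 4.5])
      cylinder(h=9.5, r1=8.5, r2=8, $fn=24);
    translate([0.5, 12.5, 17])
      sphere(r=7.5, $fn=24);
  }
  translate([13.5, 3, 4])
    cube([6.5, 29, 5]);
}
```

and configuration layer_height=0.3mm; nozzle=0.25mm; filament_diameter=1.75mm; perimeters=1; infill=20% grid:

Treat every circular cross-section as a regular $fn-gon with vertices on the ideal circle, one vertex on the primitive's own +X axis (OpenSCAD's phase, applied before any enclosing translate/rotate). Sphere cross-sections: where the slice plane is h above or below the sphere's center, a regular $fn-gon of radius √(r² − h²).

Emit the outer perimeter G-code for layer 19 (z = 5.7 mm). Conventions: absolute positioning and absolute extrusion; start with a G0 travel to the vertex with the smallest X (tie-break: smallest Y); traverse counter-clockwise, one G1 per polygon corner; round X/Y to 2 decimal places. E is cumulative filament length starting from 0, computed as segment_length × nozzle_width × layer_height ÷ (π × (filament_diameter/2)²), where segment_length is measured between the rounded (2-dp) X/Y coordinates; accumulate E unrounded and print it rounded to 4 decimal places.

At z = 5.7 mm: the 15×26.5 cube contributes its full rectangle; the cone at (15.5, 8.5) contributes a regular 24-gon of circumradius 8.437 (interpolated between r1=8.5 and r2=8 at t=0.126); the sphere at (0.5, 12.5) does not reach this height (|z−center|=11.300 > r=7.5); Keeping only the common overlap: at least one operand is absent at this height, so nothing remains; the cube at (13.5, 3) (footprint 6.5×29) is included at this height; Taking the union: only the 6.5×29 cube at (13.5, 3) is present, so the union is just that shape — 1 connected region. The outline is a single polygon with 4 vertices. Extrusion per mm of travel: 0.25 × 0.3 / (π × 0.875²) = 0.031181. Accumulating E over each segment gives final E = 2.2139.

G0 X13.50 Y3.00 Z5.70
G1 X20.00 Y3.00 E0.2027
G1 X20.00 Y32.00 E1.1069
G1 X13.50 Y32.00 E1.3096
G1 X13.50 Y3.00 E2.2139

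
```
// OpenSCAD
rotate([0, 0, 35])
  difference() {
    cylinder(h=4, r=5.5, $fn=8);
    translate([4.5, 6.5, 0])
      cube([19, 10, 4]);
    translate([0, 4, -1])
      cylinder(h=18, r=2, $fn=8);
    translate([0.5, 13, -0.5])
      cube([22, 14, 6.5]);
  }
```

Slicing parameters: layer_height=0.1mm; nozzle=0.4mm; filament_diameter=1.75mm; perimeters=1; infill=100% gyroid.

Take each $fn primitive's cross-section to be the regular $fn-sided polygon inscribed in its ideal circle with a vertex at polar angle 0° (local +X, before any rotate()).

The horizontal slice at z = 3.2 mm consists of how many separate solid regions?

At z = 3.2 mm: the cylinder: section is a regular 8-gon, circumradius r=5.5; the 19×10 cube at (4.5, 6.5) contributes its full rectangle; the cylinder at (0, 4): section is a regular 8-gon, circumradius r=2; the cube at (0.5, 13) (footprint 22×14) is included at this height; After the difference (first − rest): starting from the r=5.5 cylinder, the 19×10 cube at (4.5, 6.5) misses the remaining region (no effect); the r=2 cylinder at (0, 4) partially overlaps it — only the 9.77 mm² overlap (of its 11.31 mm²) is removed, clipping the outline; the 22×14 cube at (0.5, 13) misses the remaining region (no effect) — 1 connected region; (rotated 35° about Z; rotation is an isometry so areas/perimeters/island counts are preserved). The result has 1 disconnected region.

1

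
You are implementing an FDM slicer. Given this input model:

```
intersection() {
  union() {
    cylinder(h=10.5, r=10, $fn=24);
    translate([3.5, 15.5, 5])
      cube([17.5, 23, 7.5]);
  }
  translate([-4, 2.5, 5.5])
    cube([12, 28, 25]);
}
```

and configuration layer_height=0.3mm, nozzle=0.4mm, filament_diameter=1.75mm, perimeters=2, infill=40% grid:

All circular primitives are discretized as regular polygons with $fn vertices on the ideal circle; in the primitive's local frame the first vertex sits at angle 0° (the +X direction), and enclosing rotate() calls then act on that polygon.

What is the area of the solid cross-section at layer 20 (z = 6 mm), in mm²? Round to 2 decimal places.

145.99 mm²

At z = 6 mm: the r=10 cylinder gives a regular 24-gon of circumradius 10 (constant along its height) (area = (24/2)·10.000²·sin(360°/24) = 310.58 mm²); the cube at (3.5, 15.5) (footprint 17.5×23) is included at this height (area 402.50 mm²); Merging all regions: the 2 present regions are separate (no shared area or edge), so areas and boundary lengths simply add and each stays a separate island — area = 713.08 mm²; the cube at (-4, 2.5) (footprint 12×28) is included at this height (area 336.00 mm²); After intersecting: the 12×28 cube at (-4, 2.5) partially overlaps the result so far; clipping to the common part keeps 145.99 mm² — area = 145.99 mm². Overall, the cross-section has 2 separate islands. Net area = 145.99 mm².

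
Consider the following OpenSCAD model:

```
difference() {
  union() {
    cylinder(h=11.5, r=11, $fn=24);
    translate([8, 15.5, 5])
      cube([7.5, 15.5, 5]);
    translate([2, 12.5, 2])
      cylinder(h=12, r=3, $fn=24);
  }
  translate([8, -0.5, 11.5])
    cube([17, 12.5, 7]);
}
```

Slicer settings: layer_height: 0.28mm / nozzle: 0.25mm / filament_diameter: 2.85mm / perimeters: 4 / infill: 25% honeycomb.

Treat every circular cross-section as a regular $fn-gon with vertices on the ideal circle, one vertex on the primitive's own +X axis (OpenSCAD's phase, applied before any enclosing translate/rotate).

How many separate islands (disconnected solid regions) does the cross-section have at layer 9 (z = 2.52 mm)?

1

At z = 2.52 mm: the cylinder: section is a regular 24-gon, circumradius r=11; the cube at (8, 15.5) does not reach this height (z outside [5, 10]); the cylinder at (2, 12.5): section is a regular 24-gon, circumradius r=3; Merging all regions: the regions partially overlap (shared area 3.94 mm²), so overlapping operands fuse into one piece — 1 connected region; the cube at (8, -0.5) does not reach this height (z outside [11.5, 18.5]); Taking the first minus the rest: none of the subtracted shapes is present at this height, so that combined region is unchanged — 1 connected region. Overall, the cross-section is a single solid region. Island count = 1.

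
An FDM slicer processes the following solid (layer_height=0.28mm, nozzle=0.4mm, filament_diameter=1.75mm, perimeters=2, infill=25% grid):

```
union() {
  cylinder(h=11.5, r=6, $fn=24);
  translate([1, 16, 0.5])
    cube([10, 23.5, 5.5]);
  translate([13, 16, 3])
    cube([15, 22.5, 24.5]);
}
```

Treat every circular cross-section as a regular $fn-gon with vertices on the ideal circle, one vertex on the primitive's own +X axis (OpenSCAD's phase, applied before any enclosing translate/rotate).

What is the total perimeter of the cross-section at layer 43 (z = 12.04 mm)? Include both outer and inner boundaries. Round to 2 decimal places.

At z = 12.04 mm: the cylinder is not intersected at this z (z outside [0, 11.5]); the cube at (1, 16) is absent (z outside [0.5, 6]); the cube at (13, 16) (footprint 15×22.5) is included at this height (perimeter 75.00 mm); Merging all regions: only the 15×22.5 cube at (13, 16) is present, so the union is just that shape — boundary = 75.00 mm. Overall, the cross-section is a single solid region. Total boundary length (outer) = 75.00 mm.

75.00 mm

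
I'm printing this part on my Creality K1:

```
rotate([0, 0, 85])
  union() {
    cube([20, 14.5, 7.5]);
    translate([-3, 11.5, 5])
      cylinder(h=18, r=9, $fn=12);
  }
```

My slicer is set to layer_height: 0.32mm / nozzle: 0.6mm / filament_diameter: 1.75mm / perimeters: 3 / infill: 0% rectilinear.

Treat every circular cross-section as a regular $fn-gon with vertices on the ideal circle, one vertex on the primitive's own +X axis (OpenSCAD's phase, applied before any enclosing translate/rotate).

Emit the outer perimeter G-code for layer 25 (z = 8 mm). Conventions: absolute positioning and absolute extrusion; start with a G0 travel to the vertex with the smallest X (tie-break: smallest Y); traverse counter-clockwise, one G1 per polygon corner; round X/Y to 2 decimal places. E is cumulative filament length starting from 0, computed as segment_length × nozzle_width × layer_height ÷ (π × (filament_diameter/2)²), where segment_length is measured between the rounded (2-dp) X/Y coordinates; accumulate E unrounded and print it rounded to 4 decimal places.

G0 X-20.68 Y-1.20 Z8.00
G1 X-19.87 Y-5.79 E0.3721
G1 X-16.88 Y-9.36 E0.7438
G1 X-12.50 Y-10.95 E1.1157
G1 X-7.91 Y-10.14 E1.4878
G1 X-4.35 Y-7.15 E1.8589
G1 X-2.75 Y-2.77 E2.2311
G1 X-3.56 Y1.82 E2.6032
G1 X-6.56 Y5.39 E2.9754
G1 X-10.93 Y6.98 E3.3466
G1 X-15.52 Y6.17 E3.7187
G1 X-19.09 Y3.18 E4.0904
G1 X-20.68 Y-1.20 E4.4623

At z = 8 mm: the cube does not reach this height (z outside [0, 7.5]); the r=9 cylinder at (-3, 11.5) gives a regular 12-gon of circumradius 9 (constant along its height); Combining (union): only the r=9 cylinder at (-3, 11.5) is present, so the union is just that shape — 1 connected region; (rotated 85° about Z; rotation is an isometry so areas/perimeters/island counts are preserved). The outline is a single polygon with 12 vertices. Extrusion per mm of travel: 0.6 × 0.32 / (π × 0.875²) = 0.079824. Accumulating E over each segment gives final E = 4.4623.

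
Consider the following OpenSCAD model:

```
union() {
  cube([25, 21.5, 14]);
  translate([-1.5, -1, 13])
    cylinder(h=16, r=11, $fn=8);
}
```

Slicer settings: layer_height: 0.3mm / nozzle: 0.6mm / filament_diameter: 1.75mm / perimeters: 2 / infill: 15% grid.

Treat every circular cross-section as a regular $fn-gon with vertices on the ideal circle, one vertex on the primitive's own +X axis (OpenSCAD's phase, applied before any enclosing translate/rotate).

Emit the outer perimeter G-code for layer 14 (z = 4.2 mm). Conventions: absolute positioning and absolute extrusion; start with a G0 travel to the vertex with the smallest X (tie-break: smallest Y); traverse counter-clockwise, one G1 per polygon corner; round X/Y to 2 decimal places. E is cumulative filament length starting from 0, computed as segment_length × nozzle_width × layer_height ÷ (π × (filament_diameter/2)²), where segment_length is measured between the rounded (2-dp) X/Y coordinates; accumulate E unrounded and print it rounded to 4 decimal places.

At z = 4.2 mm: the 25×21.5 cube contributes its full rectangle; the cylinder at (-1.5, -1) is absent (z outside [13, 29]); Taking the union: only the 25×21.5 cube is present, so the union is just that shape — 1 connected region. The outline is a single polygon with 4 vertices. Extrusion per mm of travel: 0.6 × 0.3 / (π × 0.875²) = 0.074835. Accumulating E over each segment gives final E = 6.9597.

G0 X0.00 Y0.00 Z4.20
G1 X25.00 Y0.00 E1.8709
G1 X25.00 Y21.50 E3.4798
G1 X0.00 Y21.50 E5.3507
G1 X0.00 Y0.00 E6.9597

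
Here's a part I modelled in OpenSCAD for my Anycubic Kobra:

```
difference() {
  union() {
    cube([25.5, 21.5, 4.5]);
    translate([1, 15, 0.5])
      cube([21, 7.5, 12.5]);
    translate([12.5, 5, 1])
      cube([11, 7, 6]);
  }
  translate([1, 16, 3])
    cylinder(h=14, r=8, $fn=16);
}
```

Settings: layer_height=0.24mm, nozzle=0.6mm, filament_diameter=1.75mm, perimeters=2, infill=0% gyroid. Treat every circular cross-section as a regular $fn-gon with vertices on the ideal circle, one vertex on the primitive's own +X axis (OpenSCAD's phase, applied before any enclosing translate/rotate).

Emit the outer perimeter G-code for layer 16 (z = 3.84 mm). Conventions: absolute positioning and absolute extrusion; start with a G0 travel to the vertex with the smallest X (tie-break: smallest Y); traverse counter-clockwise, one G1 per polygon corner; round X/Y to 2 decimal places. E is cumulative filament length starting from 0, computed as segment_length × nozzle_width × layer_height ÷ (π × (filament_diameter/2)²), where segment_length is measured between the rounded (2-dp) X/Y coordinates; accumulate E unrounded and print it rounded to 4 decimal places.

G0 X0.00 Y0.00 Z3.84
G1 X25.50 Y0.00 E1.5266
G1 X25.50 Y21.50 E2.8138
G1 X22.00 Y21.50 E3.0233
G1 X22.00 Y22.50 E3.0832
G1 X5.39 Y22.50 E4.0776
G1 X6.66 Y21.66 E4.1688
G1 X8.39 Y19.06 E4.3558
G1 X9.00 Y16.00 E4.5426
G1 X8.39 Y12.94 E4.7294
G1 X6.66 Y10.34 E4.9163
G1 X4.06 Y8.61 E5.1033
G1 X1.00 Y8.00 E5.2901
G1 X0.00 Y8.20 E5.3511
G1 X0.00 Y0.00 E5.8421

At z = 3.84 mm: the 25.5×21.5 cube contributes its full rectangle; the cube at (1, 15) (footprint 21×7.5) is included at this height; the 11×7 cube at (12.5, 5) contributes its full rectangle; Combining (union): the regions partially overlap (shared area 213.50 mm²), so overlapping operands fuse into one piece — 1 connected region; the cylinder at (1, 16): section is a regular 16-gon, circumradius r=8; Subtracting the remaining from the first: starting from that combined region, the r=8 cylinder at (1, 16) partially overlaps it — only the 107.11 mm² overlap (of its 195.93 mm²) is removed, clipping the outline — 1 connected region. The outline is a single polygon with 14 vertices. Extrusion per mm of travel: 0.6 × 0.24 / (π × 0.875²) = 0.059868. Accumulating E over each segment gives final E = 5.8421.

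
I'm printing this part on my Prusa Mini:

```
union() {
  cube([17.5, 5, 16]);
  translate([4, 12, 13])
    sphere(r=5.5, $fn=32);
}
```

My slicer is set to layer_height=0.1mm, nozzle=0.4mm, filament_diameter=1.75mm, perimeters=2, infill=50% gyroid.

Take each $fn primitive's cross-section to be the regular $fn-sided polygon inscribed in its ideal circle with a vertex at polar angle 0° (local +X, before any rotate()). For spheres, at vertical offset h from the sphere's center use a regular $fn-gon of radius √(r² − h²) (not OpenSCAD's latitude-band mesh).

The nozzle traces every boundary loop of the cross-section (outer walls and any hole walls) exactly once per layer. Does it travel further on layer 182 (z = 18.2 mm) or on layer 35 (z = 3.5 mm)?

Layer 182 (z = 18.2): the cube is not intersected at this z (z outside [0, 16]); the r=5.5 sphere at (4, 12) contributes a regular 32-gon of circumradius √(5.5²−5.2²) = 1.792 (perimeter = 2·32·1.792·sin(180°/32) = 11.24 mm); Merging all regions: only the r=5.5 sphere at (4, 12) is present, so the union is just that shape — boundary = 11.24 mm. So its perimeter = 11.24 mm. Layer 35 (z = 3.5): the cube is present — its section is the full 17.5×5 rectangle (perimeter 45.00 mm); the sphere at (4, 12) is not intersected at this z (|z−center|=9.500 > r=5.5); Combining (union): only the 17.5×5 cube is present, so the union is just that shape — boundary = 45.00 mm. So its perimeter = 45.00 mm. Layer 35 is larger (45.00 vs 11.24 mm).

layer 35 (z = 3.5 mm)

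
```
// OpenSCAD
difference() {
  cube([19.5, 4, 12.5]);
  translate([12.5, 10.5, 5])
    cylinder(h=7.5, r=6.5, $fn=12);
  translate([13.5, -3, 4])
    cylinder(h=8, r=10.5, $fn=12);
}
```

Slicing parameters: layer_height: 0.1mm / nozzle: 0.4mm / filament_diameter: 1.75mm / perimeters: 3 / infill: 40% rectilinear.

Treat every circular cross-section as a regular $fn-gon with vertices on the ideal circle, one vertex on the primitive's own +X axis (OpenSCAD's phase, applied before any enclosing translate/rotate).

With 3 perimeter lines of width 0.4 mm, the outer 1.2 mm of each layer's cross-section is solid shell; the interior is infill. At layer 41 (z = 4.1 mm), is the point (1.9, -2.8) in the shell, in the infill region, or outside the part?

At z = 4.1 mm: the 19.5×4 cube contributes its full rectangle; the cylinder at (12.5, 10.5) is not intersected at this z (z outside [5, 12.5]); the r=10.5 cylinder at (13.5, -3) gives a regular 12-gon of circumradius 10.5 (constant along its height); After the difference (first − rest): starting from the 19.5×4 cube, the r=10.5 cylinder at (13.5, -3) partially overlaps it — only the 59.52 mm² overlap (of its 330.75 mm²) is removed, clipping the outline — 1 connected region. Overall, the cross-section is a single solid region. The nearest boundary edge runs (3.80, 0.00)→(0.00, 0.00); distance from the point to it = 2.80 mm. The point is not inside any of the regions above, so it lies outside the cross-section (2.80 mm from the nearest boundary).

outside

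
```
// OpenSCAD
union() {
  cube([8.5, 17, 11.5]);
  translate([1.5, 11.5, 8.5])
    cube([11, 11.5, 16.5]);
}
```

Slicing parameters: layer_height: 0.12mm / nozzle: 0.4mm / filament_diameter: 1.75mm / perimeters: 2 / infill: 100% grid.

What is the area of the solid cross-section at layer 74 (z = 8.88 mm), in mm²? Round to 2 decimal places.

At z = 8.88 mm: the cube (footprint 8.5×17) is included at this height (area 144.50 mm²); the cube at (1.5, 11.5) is present — its section is the full 11×11.5 rectangle (area 126.50 mm²); Taking the union: the regions partially overlap — summed areas 271.00 mm² minus the doubly-counted overlap 38.50 mm² gives 232.50 mm² — area = 232.50 mm². Overall, the cross-section is a single solid region. Net area = 232.50 mm².

232.50 mm²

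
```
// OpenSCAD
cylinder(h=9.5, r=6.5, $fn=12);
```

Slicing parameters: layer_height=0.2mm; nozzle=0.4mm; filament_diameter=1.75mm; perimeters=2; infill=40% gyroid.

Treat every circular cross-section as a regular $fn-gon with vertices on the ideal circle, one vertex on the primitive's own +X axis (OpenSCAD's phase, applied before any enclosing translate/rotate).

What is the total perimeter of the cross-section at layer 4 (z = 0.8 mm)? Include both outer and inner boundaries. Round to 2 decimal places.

At z = 0.8 mm: the r=6.5 cylinder contributes a regular 12-gon of circumradius 6.5 (perimeter = 2·12·6.500·sin(180°/12) = 40.38 mm). Overall, the cross-section is a single solid region. Total boundary length (outer) = 40.38 mm.

40.38 mm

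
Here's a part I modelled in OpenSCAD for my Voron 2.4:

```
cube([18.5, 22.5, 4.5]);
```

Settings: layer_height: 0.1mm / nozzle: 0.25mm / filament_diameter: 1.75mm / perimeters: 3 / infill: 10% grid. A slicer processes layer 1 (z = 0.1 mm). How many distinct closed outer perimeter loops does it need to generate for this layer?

1

At z = 0.1 mm: the 18.5×22.5 cube contributes its full rectangle. The result has 1 disconnected region.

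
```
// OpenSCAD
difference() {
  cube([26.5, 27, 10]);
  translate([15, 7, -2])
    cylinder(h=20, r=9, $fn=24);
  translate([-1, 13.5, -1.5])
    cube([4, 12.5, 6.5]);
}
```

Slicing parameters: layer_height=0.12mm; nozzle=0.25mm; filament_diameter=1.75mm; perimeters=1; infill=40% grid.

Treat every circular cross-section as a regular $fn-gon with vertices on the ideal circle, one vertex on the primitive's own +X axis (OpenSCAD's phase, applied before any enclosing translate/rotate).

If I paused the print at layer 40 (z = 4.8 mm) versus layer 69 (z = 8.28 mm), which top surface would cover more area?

layer 69 (z = 8.28 mm)

Layer 40 (z = 4.8): the 26.5×27 cube contributes its full rectangle (area 715.50 mm²); the r=9 cylinder at (15, 7) gives a regular 24-gon of circumradius 9 (constant along its height) (area = (24/2)·9.000²·sin(360°/24) = 251.57 mm²); the cube at (-1, 13.5) is present — its section is the full 4×12.5 rectangle (area 50.00 mm²); After the difference (first − rest): starting from the 26.5×27 cube (715.50 mm²), the r=9 cylinder at (15, 7) partially overlaps it — only the 236.75 mm² overlap (of its 251.57 mm²) is removed, clipping the outline; the 4×12.5 cube at (-1, 13.5) partially overlaps it — only the 37.50 mm² overlap (of its 50.00 mm²) is removed, clipping the outline — area = 441.25 mm². So its area = 441.25 mm². Layer 69 (z = 8.28): the 26.5×27 cube contributes its full rectangle (area 715.50 mm²); the r=9 cylinder at (15, 7) contributes a regular 24-gon of circumradius 9 (area = (24/2)·9.000²·sin(360°/24) = 251.57 mm²); the cube at (-1, 13.5) is not intersected at this z (z outside [-1.5, 5]); Taking the first minus the rest: starting from the 26.5×27 cube (715.50 mm²), the r=9 cylinder at (15, 7) partially overlaps it — only the 236.75 mm² overlap (of its 251.57 mm²) is removed, clipping the outline — area = 478.75 mm². So its area = 478.75 mm². Layer 69 is larger (478.75 vs 441.25 mm²).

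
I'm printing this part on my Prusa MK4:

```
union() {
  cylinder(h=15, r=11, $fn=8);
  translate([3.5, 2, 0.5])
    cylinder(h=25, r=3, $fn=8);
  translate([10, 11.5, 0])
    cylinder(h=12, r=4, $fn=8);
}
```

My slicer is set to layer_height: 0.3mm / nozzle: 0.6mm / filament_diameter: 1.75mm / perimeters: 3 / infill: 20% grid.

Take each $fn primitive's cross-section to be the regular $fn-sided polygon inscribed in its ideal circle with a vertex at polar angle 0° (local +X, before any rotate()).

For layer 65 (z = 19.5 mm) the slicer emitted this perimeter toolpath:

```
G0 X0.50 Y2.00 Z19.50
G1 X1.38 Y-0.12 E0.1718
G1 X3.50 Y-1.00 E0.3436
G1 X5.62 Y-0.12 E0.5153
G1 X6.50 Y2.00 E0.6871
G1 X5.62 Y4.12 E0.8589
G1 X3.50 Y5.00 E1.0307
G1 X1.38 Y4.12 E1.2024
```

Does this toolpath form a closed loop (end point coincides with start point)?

Start point (G0): (0.50, 2.00). End point (last G1): the path does not return to the start — open.

no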